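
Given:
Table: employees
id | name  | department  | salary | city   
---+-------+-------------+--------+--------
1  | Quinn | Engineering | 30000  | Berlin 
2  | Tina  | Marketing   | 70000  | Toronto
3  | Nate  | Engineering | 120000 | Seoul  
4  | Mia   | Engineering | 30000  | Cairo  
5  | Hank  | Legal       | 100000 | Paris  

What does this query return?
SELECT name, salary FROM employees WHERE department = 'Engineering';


Filtering: department = 'Engineering'
Matching rows: 3

3 rows:
Quinn, 30000
Nate, 120000
Mia, 30000


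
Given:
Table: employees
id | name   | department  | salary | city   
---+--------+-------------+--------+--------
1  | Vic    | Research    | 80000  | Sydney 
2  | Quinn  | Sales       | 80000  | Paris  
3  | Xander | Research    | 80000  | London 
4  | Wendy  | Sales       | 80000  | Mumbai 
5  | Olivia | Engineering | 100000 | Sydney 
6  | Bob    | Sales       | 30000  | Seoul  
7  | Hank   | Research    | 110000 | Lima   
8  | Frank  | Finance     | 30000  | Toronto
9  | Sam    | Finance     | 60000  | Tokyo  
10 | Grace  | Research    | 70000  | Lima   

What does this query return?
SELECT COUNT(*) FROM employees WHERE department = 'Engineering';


Counting rows where department = 'Engineering'
  Olivia -> MATCH


1


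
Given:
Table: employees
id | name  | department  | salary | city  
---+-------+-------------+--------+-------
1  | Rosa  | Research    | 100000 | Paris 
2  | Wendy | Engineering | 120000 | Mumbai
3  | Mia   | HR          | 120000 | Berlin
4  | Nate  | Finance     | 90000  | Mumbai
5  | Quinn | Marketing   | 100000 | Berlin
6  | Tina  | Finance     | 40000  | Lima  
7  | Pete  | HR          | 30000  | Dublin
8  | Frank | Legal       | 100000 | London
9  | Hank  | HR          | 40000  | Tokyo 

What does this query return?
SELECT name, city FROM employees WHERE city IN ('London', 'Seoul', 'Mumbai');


Filtering: city IN ('London', 'Seoul', 'Mumbai')
Matching: 3 rows

3 rows:
Wendy, Mumbai
Nate, Mumbai
Frank, London


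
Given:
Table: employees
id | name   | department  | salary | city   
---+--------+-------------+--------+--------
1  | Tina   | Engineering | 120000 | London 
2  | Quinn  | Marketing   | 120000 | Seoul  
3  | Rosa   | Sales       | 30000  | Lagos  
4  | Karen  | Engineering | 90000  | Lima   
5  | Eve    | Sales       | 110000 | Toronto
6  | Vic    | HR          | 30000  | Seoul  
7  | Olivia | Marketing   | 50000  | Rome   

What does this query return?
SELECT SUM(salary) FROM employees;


SUM(salary) = 120000 + 120000 + 30000 + 90000 + 110000 + 30000 + 50000 = 550000

550000


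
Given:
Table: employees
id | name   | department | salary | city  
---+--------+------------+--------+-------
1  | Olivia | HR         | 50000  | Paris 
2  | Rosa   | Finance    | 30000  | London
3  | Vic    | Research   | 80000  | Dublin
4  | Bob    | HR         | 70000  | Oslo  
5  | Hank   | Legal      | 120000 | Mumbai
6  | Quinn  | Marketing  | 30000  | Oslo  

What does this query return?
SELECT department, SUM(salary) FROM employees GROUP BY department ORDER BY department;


Summing salary within each department:
  Finance: 30000 = 30000
  HR: 50000 + 70000 = 120000
  Legal: 120000 = 120000
  Marketing: 30000 = 30000
  Research: 80000 = 80000


5 groups:
Finance, 30000
HR, 120000
Legal, 120000
Marketing, 30000
Research, 80000


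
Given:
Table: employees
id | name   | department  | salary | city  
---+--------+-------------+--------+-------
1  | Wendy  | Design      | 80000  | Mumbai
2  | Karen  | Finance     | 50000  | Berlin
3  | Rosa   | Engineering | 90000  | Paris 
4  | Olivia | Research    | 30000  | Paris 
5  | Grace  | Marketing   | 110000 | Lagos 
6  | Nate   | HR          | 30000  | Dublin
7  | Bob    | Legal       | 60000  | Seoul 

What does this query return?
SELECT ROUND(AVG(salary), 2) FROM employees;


SUM(salary) = 450000
COUNT = 7
ROUND(AVG, 2) = ROUND(450000 / 7, 2) = 64285.71

64285.71


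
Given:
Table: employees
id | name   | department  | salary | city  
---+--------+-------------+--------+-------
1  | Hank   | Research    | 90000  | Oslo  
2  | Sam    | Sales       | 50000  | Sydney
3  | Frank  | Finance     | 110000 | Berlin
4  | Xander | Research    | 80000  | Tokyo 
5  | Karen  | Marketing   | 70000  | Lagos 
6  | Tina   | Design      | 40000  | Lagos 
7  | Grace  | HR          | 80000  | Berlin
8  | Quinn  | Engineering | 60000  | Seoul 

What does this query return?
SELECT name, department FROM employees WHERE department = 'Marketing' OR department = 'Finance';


Filtering: department = 'Marketing' OR 'Finance'
Matching: 2 rows

2 rows:
Frank, Finance
Karen, Marketing


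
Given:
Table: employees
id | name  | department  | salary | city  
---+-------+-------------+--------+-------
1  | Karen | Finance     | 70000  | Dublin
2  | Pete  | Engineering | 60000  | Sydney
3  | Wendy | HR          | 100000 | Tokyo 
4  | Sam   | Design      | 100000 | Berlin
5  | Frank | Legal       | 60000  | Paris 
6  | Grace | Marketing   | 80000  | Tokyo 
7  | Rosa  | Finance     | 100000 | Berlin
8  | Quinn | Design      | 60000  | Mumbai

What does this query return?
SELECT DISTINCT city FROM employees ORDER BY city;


All 'city' values (row order): Dublin, Sydney, Tokyo, Berlin, Paris, Tokyo, Berlin, Mumbai
Removing duplicates leaves 6 unique value(s).

6 values:
Berlin
Dublin
Mumbai
Paris
Sydney
Tokyo


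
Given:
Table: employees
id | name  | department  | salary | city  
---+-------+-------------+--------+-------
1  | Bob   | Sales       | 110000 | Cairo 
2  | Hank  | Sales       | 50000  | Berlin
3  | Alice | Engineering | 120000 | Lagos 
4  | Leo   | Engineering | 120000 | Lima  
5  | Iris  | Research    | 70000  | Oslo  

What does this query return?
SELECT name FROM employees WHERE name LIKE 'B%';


LIKE 'B%' matches names starting with 'B'
Matching: 1

1 rows:
Bob


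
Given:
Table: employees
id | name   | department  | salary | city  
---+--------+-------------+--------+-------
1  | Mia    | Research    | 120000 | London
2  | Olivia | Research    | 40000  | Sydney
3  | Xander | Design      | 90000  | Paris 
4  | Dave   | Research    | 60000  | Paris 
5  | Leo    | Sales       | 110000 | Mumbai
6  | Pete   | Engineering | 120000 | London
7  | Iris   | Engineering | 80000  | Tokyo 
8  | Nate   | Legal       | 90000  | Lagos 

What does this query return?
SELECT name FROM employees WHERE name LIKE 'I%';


LIKE 'I%' matches names starting with 'I'
Matching: 1

1 rows:
Iris


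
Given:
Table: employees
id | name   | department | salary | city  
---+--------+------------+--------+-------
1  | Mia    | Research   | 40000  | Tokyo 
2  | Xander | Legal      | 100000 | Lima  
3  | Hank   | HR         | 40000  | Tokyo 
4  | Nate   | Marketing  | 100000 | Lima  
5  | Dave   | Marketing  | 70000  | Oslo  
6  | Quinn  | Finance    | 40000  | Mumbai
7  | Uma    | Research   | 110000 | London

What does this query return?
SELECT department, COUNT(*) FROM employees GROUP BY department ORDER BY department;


Assigning each row to its department group:
  Mia -> Research
  Xander -> Legal
  Hank -> HR
  Nate -> Marketing
  Dave -> Marketing
  Quinn -> Finance
  Uma -> Research


5 groups:
Finance, 1
HR, 1
Legal, 1
Marketing, 2
Research, 2


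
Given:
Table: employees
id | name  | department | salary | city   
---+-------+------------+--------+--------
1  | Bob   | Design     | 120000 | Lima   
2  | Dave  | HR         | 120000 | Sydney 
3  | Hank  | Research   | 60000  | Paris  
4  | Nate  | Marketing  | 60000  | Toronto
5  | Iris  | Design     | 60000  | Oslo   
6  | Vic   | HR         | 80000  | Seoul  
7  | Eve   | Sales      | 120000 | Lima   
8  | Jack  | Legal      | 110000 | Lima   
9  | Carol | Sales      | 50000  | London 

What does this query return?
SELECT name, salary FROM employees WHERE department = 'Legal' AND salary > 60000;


Filtering: department = 'Legal' AND salary > 60000
Matching: 1 rows

1 rows:
Jack, 110000


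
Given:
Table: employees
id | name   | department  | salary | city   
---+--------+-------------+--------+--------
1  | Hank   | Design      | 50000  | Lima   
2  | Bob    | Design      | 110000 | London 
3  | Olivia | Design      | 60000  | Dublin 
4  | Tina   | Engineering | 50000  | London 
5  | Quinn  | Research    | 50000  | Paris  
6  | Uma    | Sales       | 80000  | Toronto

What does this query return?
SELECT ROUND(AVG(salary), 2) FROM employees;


SUM(salary) = 400000
COUNT = 6
ROUND(AVG, 2) = ROUND(400000 / 6, 2) = 66666.67

66666.67


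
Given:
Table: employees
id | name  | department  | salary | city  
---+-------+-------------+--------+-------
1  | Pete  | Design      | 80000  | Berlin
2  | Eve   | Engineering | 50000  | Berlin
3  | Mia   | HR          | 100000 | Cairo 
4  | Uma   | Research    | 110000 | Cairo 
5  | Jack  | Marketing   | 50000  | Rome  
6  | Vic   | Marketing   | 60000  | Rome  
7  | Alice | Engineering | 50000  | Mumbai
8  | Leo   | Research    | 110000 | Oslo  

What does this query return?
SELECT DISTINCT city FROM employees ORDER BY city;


All 'city' values (row order): Berlin, Berlin, Cairo, Cairo, Rome, Rome, Mumbai, Oslo
Removing duplicates leaves 5 unique value(s).

5 values:
Berlin
Cairo
Mumbai
Oslo
Rome


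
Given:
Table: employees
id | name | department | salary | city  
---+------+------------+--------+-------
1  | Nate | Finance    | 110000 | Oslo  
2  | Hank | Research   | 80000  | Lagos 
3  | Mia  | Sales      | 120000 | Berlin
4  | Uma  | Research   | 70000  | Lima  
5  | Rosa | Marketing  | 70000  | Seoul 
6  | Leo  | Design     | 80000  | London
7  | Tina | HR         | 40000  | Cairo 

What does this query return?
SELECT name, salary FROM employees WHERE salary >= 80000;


Filtering: salary >= 80000
Matching: 4 rows

4 rows:
Nate, 110000
Hank, 80000
Mia, 120000
Leo, 80000


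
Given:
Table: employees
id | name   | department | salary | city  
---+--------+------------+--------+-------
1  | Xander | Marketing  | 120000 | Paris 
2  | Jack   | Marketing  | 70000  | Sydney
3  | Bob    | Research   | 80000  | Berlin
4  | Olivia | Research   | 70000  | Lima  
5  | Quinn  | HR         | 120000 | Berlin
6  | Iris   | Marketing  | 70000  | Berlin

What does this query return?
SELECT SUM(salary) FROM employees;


SUM(salary) = 120000 + 70000 + 80000 + 70000 + 120000 + 70000 = 530000

530000


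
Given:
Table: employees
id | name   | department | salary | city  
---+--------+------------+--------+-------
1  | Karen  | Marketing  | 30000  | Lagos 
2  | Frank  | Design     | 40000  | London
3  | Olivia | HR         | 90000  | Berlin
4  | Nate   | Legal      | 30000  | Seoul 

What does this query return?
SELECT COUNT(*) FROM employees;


COUNT(*) counts all rows

4


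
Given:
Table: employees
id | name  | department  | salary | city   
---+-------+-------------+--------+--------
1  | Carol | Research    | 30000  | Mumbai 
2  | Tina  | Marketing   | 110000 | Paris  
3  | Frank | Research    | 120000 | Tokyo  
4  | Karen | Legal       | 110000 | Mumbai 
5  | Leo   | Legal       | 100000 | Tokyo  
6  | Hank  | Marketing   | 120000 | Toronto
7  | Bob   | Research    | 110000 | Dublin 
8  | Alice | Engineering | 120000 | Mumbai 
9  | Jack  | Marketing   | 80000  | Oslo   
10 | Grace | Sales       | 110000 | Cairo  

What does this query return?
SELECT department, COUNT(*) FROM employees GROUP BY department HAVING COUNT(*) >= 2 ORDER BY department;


Groups with count >= 2:
  Legal: 2 -> PASS
  Marketing: 3 -> PASS
  Research: 3 -> PASS
  Engineering: 1 -> filtered out
  Sales: 1 -> filtered out


3 groups:
Legal, 2
Marketing, 3
Research, 3


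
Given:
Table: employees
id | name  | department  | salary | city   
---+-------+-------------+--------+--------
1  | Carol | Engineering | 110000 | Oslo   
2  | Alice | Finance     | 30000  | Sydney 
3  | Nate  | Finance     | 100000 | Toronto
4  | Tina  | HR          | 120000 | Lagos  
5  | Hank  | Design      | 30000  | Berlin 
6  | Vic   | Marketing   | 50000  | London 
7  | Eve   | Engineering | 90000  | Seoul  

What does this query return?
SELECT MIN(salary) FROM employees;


Salaries: 110000, 30000, 100000, 120000, 30000, 50000, 90000
MIN = 30000

30000


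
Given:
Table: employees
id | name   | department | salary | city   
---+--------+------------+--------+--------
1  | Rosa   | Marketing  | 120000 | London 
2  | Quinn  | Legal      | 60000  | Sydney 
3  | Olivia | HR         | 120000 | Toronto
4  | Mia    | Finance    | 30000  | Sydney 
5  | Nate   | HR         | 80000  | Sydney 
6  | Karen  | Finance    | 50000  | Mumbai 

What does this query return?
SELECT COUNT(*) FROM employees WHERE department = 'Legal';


Counting rows where department = 'Legal'
  Quinn -> MATCH


1


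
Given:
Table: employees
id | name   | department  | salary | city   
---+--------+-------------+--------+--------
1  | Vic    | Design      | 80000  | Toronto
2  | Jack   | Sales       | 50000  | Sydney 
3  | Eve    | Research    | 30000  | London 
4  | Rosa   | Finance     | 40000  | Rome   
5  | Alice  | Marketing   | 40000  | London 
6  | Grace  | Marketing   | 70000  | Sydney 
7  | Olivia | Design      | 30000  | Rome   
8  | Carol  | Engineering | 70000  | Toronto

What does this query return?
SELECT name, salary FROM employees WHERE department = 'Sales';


Filtering: department = 'Sales'
Matching rows: 1

1 rows:
Jack, 50000


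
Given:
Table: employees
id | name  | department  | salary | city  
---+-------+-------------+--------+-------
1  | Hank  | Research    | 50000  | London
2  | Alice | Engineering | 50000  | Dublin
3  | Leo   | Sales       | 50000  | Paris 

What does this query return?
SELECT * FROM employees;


SELECT * returns all 3 rows with all columns

3 rows:
1, Hank, Research, 50000, London
2, Alice, Engineering, 50000, Dublin
3, Leo, Sales, 50000, Paris


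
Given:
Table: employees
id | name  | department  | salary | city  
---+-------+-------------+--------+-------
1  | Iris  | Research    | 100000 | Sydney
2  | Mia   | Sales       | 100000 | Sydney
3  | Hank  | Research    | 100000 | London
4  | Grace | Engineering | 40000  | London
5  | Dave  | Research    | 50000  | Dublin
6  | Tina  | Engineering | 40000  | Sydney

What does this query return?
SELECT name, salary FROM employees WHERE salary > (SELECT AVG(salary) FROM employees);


Subquery: AVG(salary) = 71666.67
Filtering: salary > 71666.67
  Iris (100000) -> MATCH
  Mia (100000) -> MATCH
  Hank (100000) -> MATCH


3 rows:
Iris, 100000
Mia, 100000
Hank, 100000


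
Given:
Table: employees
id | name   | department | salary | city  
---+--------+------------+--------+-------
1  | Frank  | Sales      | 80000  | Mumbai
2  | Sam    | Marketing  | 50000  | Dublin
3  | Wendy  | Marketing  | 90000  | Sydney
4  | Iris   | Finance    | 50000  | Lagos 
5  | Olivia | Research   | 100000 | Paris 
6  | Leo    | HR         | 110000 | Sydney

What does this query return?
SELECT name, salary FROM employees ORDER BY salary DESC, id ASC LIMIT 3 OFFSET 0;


Sort by salary DESC (id ASC tiebreak), then skip 0 and take 3
Rows 1 through 3

3 rows:
Leo, 110000
Olivia, 100000
Wendy, 90000


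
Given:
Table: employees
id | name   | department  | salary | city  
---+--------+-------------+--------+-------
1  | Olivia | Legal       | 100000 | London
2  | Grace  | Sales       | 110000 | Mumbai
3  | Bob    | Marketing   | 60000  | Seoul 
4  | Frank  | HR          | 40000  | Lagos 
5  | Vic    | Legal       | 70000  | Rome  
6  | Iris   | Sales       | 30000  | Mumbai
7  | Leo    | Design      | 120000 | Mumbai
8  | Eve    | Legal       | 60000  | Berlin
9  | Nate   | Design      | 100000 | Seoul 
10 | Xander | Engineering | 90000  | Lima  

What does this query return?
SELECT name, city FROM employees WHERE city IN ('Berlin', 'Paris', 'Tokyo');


Filtering: city IN ('Berlin', 'Paris', 'Tokyo')
Matching: 1 rows

1 rows:
Eve, Berlin


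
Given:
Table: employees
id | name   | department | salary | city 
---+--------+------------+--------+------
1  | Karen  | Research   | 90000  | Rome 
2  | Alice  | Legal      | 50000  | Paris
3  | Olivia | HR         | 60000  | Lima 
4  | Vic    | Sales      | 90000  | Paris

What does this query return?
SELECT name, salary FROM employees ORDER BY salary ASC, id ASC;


Sorting by salary ASC, then id ASC for ties

4 rows:
Alice, 50000
Olivia, 60000
Karen, 90000
Vic, 90000


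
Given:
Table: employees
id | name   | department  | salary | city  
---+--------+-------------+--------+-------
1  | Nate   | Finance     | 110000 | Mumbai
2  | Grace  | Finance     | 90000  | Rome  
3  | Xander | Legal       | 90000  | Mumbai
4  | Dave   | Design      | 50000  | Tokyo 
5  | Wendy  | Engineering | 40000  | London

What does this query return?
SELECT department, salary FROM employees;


Projecting columns: department, salary

5 rows:
Finance, 110000
Finance, 90000
Legal, 90000
Design, 50000
Engineering, 40000


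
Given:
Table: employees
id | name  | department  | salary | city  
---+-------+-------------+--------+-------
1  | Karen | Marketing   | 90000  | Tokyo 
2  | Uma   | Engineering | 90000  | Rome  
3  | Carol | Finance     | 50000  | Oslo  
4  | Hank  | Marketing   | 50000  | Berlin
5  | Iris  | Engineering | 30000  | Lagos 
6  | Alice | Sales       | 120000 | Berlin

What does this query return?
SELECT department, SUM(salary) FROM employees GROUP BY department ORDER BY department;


Summing salary within each department:
  Engineering: 90000 + 30000 = 120000
  Finance: 50000 = 50000
  Marketing: 90000 + 50000 = 140000
  Sales: 120000 = 120000


4 groups:
Engineering, 120000
Finance, 50000
Marketing, 140000
Sales, 120000


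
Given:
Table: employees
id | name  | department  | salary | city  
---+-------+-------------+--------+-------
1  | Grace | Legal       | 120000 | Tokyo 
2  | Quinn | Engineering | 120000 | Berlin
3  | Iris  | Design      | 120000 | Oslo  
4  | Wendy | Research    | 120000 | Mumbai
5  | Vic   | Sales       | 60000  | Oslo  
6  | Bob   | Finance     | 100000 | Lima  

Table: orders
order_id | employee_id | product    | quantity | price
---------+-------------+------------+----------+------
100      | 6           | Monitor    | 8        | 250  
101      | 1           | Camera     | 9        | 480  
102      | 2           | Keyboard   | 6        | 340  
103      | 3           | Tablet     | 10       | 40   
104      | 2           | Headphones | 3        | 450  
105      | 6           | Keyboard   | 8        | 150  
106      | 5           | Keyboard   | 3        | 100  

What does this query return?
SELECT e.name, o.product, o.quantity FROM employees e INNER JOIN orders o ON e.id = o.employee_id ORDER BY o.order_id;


Joining employees.id = orders.employee_id:
  employee Bob (id=6) -> order Monitor
  employee Grace (id=1) -> order Camera
  employee Quinn (id=2) -> order Keyboard
  employee Iris (id=3) -> order Tablet
  employee Quinn (id=2) -> order Headphones
  employee Bob (id=6) -> order Keyboard
  employee Vic (id=5) -> order Keyboard


7 rows:
Bob, Monitor, 8
Grace, Camera, 9
Quinn, Keyboard, 6
Iris, Tablet, 10
Quinn, Headphones, 3
Bob, Keyboard, 8
Vic, Keyboard, 3


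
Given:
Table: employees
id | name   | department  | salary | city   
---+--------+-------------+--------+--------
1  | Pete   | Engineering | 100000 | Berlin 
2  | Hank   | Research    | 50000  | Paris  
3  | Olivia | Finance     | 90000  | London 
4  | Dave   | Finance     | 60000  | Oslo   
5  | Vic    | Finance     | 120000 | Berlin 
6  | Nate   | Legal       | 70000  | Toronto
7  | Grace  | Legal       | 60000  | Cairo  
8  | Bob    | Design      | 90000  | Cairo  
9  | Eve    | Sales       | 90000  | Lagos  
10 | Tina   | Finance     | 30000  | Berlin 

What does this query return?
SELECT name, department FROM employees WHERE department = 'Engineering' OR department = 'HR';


Filtering: department = 'Engineering' OR 'HR'
Matching: 1 rows

1 rows:
Pete, Engineering


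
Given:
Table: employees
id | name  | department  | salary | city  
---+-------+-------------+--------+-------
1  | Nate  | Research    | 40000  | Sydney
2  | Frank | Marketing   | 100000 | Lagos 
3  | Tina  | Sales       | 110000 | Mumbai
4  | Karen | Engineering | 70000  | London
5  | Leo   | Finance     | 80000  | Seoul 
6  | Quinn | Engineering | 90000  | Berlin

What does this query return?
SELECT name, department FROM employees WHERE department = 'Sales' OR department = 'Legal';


Filtering: department = 'Sales' OR 'Legal'
Matching: 1 rows

1 rows:
Tina, Sales


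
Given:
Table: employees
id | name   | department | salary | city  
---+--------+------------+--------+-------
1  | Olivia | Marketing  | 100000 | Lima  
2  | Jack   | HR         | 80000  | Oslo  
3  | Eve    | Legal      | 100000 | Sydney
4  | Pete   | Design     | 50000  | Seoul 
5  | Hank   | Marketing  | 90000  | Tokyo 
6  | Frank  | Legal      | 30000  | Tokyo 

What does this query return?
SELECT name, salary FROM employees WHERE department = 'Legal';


Filtering: department = 'Legal'
Matching rows: 2

2 rows:
Eve, 100000
Frank, 30000


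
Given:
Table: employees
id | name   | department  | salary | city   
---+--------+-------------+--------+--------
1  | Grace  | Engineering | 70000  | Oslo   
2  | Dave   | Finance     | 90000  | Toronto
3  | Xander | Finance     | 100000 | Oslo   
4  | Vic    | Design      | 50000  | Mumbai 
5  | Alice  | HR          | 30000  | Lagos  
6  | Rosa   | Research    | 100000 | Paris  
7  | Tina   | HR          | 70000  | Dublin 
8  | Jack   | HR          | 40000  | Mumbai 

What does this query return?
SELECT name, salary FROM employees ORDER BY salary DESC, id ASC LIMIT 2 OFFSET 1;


Sort by salary DESC (id ASC tiebreak), then skip 1 and take 2
Rows 2 through 3

2 rows:
Rosa, 100000
Dave, 90000


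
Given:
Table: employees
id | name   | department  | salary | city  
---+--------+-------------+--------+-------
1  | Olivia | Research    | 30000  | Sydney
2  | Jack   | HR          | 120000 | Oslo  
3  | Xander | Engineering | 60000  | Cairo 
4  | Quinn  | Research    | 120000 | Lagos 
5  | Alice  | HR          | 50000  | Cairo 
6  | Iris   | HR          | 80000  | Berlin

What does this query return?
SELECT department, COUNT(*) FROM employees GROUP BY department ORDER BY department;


Assigning each row to its department group:
  Olivia -> Research
  Jack -> HR
  Xander -> Engineering
  Quinn -> Research
  Alice -> HR
  Iris -> HR


3 groups:
Engineering, 1
HR, 3
Research, 2


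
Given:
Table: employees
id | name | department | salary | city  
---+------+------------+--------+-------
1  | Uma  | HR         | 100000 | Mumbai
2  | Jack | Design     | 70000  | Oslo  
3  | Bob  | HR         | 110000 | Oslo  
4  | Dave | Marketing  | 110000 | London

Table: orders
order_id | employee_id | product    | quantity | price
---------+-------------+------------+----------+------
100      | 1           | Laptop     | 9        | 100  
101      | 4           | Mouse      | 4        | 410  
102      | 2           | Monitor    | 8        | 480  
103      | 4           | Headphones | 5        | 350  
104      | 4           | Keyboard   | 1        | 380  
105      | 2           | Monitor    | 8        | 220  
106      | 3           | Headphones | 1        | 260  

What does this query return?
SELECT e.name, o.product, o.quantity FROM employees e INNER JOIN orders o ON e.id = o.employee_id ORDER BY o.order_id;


Joining employees.id = orders.employee_id:
  employee Uma (id=1) -> order Laptop
  employee Dave (id=4) -> order Mouse
  employee Jack (id=2) -> order Monitor
  employee Dave (id=4) -> order Headphones
  employee Dave (id=4) -> order Keyboard
  employee Jack (id=2) -> order Monitor
  employee Bob (id=3) -> order Headphones


7 rows:
Uma, Laptop, 9
Dave, Mouse, 4
Jack, Monitor, 8
Dave, Headphones, 5
Dave, Keyboard, 1
Jack, Monitor, 8
Bob, Headphones, 1


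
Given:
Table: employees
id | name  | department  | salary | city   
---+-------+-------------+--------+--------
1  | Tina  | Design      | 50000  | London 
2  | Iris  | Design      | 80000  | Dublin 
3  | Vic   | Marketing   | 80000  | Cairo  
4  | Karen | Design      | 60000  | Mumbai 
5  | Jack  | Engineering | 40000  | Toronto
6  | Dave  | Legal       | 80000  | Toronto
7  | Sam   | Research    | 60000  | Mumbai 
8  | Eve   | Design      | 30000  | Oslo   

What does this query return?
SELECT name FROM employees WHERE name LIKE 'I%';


LIKE 'I%' matches names starting with 'I'
Matching: 1

1 rows:
Iris


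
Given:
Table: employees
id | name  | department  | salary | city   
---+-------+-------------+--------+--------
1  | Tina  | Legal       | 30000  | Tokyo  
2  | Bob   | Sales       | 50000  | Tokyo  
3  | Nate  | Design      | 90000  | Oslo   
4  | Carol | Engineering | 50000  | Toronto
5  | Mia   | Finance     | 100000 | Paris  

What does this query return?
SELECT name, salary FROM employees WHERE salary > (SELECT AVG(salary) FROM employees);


Subquery: AVG(salary) = 64000.0
Filtering: salary > 64000.0
  Nate (90000) -> MATCH
  Mia (100000) -> MATCH


2 rows:
Nate, 90000
Mia, 100000


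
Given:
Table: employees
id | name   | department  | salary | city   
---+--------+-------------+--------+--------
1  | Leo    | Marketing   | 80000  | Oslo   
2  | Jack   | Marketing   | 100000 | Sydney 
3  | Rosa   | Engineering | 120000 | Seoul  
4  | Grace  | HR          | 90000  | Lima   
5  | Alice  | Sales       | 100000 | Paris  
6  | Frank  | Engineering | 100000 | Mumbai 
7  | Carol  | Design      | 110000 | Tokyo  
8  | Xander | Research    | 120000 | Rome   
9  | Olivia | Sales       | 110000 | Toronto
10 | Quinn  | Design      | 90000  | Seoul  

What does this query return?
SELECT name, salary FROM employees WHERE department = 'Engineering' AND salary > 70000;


Filtering: department = 'Engineering' AND salary > 70000
Matching: 2 rows

2 rows:
Rosa, 120000
Frank, 100000


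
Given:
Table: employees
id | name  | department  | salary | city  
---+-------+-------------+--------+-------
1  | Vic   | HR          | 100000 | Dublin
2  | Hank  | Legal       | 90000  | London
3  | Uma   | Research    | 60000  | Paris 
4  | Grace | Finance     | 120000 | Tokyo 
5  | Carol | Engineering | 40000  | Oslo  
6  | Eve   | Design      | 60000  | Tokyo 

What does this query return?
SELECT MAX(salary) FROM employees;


Salaries: 100000, 90000, 60000, 120000, 40000, 60000
MAX = 120000

120000


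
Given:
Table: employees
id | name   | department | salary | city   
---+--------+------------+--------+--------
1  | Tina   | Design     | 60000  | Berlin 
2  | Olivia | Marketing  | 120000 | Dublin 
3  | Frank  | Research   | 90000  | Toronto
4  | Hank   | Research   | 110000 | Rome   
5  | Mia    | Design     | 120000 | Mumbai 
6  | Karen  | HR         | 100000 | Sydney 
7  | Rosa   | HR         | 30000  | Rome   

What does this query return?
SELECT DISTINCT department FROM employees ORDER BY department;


All 'department' values (row order): Design, Marketing, Research, Research, Design, HR, HR
Removing duplicates leaves 4 unique value(s).

4 values:
Design
HR
Marketing
Research


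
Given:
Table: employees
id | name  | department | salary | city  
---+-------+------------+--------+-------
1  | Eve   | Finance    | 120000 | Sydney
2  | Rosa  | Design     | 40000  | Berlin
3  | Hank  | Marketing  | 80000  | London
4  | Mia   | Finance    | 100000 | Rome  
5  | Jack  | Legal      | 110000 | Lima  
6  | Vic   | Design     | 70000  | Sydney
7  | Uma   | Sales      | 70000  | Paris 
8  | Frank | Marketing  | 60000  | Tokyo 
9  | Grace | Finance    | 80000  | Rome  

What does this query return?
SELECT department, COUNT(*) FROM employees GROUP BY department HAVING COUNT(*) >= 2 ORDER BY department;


Groups with count >= 2:
  Design: 2 -> PASS
  Finance: 3 -> PASS
  Marketing: 2 -> PASS
  Legal: 1 -> filtered out
  Sales: 1 -> filtered out


3 groups:
Design, 2
Finance, 3
Marketing, 2


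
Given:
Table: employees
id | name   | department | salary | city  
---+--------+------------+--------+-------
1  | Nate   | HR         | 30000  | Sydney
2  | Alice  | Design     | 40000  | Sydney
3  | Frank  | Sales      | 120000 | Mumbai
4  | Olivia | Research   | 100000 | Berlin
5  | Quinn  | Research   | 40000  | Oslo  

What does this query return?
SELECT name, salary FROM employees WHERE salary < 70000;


Filtering: salary < 70000
Matching: 3 rows

3 rows:
Nate, 30000
Alice, 40000
Quinn, 40000


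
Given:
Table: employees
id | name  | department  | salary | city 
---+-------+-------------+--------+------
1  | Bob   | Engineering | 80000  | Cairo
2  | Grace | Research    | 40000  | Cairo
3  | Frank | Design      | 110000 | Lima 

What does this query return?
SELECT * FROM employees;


SELECT * returns all 3 rows with all columns

3 rows:
1, Bob, Engineering, 80000, Cairo
2, Grace, Research, 40000, Cairo
3, Frank, Design, 110000, Lima


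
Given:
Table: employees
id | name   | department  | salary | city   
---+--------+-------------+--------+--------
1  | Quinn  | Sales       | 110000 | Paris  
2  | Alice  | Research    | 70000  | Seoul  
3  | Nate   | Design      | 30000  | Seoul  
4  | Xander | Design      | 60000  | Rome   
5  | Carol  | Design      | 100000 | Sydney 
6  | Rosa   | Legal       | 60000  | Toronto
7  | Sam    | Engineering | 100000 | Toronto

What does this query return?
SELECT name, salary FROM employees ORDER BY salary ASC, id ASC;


Sorting by salary ASC, then id ASC for ties

7 rows:
Nate, 30000
Xander, 60000
Rosa, 60000
Alice, 70000
Carol, 100000
Sam, 100000
Quinn, 110000


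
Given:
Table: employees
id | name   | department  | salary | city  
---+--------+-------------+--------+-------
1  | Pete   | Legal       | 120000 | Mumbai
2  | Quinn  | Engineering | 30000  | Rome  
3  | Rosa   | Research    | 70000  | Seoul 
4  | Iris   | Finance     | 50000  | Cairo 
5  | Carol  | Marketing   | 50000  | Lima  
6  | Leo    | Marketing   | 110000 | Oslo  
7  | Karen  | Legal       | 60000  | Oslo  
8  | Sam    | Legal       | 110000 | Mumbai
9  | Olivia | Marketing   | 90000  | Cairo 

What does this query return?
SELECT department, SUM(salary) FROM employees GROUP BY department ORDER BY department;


Summing salary within each department:
  Engineering: 30000 = 30000
  Finance: 50000 = 50000
  Legal: 120000 + 60000 + 110000 = 290000
  Marketing: 50000 + 110000 + 90000 = 250000
  Research: 70000 = 70000


5 groups:
Engineering, 30000
Finance, 50000
Legal, 290000
Marketing, 250000
Research, 70000


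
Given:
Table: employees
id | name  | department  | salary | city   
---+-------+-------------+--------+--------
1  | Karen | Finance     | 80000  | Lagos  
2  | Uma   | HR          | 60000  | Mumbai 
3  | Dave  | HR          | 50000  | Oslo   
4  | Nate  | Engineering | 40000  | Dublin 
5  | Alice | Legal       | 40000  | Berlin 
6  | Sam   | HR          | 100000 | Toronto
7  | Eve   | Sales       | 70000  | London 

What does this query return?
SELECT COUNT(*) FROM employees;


COUNT(*) counts all rows

7


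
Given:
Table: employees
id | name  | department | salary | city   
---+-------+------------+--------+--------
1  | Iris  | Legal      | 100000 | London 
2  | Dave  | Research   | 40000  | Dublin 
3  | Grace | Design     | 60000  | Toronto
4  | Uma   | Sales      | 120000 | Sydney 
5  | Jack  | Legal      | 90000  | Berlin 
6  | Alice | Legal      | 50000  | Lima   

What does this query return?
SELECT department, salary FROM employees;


Projecting columns: department, salary

6 rows:
Legal, 100000
Research, 40000
Design, 60000
Sales, 120000
Legal, 90000
Legal, 50000


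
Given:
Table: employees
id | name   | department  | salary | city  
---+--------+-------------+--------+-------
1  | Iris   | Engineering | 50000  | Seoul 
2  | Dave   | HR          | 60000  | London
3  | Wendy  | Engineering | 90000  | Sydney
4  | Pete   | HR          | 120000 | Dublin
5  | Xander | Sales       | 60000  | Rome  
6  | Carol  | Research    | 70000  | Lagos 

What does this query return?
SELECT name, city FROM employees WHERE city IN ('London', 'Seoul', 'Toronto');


Filtering: city IN ('London', 'Seoul', 'Toronto')
Matching: 2 rows

2 rows:
Iris, Seoul
Dave, London


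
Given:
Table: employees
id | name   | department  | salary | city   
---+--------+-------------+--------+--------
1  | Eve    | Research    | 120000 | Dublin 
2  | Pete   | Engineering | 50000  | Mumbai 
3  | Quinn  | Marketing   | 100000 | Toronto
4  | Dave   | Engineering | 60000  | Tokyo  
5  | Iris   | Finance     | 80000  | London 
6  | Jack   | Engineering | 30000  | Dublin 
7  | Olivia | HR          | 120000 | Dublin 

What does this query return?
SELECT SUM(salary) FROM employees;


SUM(salary) = 120000 + 50000 + 100000 + 60000 + 80000 + 30000 + 120000 = 560000

560000


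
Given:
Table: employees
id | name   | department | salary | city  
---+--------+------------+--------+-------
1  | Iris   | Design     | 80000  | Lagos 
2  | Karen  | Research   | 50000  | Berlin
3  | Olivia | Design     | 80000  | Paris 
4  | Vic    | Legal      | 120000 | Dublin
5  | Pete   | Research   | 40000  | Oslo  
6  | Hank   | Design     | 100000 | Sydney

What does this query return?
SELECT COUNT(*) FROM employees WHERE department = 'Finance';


Counting rows where department = 'Finance'


0


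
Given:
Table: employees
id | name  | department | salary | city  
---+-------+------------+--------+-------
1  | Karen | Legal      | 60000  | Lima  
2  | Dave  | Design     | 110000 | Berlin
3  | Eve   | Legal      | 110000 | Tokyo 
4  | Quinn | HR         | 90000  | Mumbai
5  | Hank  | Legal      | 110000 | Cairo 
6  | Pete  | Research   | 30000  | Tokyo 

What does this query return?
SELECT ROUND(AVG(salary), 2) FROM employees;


SUM(salary) = 510000
COUNT = 6
ROUND(AVG, 2) = ROUND(510000 / 6, 2) = 85000.0

85000.0


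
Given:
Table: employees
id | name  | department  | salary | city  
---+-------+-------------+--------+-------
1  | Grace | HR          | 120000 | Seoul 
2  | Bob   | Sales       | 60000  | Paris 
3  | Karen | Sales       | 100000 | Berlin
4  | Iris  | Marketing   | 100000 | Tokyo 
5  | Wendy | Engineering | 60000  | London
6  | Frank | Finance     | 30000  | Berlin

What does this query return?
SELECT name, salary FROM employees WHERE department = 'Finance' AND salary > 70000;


Filtering: department = 'Finance' AND salary > 70000
Matching: 0 rows

Empty result set (0 rows)


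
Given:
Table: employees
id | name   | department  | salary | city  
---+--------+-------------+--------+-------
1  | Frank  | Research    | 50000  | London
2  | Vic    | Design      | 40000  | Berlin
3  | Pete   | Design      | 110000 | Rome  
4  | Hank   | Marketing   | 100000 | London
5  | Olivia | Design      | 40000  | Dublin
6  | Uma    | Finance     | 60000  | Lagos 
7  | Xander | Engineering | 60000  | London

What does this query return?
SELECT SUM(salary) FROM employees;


SUM(salary) = 50000 + 40000 + 110000 + 100000 + 40000 + 60000 + 60000 = 460000

460000


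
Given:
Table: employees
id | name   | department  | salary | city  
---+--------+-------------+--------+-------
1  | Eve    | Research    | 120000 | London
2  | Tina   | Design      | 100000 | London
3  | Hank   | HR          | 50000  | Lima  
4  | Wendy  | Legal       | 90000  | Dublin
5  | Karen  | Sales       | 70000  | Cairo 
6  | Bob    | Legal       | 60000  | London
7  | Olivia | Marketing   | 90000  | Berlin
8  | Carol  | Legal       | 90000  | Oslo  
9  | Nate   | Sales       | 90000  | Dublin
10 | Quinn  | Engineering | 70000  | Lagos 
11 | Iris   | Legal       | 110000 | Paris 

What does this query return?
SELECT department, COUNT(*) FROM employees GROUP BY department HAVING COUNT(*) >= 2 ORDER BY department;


Groups with count >= 2:
  Legal: 4 -> PASS
  Sales: 2 -> PASS
  Design: 1 -> filtered out
  Engineering: 1 -> filtered out
  HR: 1 -> filtered out
  Marketing: 1 -> filtered out
  Research: 1 -> filtered out


2 groups:
Legal, 4
Sales, 2


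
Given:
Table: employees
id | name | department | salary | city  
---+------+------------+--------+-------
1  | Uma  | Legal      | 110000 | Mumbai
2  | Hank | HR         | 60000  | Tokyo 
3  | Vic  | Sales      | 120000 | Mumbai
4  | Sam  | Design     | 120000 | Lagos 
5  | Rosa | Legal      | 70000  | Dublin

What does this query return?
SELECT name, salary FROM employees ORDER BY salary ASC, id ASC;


Sorting by salary ASC, then id ASC for ties

5 rows:
Hank, 60000
Rosa, 70000
Uma, 110000
Vic, 120000
Sam, 120000


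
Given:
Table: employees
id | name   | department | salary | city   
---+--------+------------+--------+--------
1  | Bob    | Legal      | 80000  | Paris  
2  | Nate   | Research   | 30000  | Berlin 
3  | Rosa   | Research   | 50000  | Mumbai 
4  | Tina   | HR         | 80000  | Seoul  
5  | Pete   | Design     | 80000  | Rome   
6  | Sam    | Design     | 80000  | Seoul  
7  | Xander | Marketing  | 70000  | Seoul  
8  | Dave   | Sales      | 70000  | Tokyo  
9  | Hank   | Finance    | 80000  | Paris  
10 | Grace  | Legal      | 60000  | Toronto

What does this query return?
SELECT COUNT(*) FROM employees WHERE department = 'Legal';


Counting rows where department = 'Legal'
  Bob -> MATCH
  Grace -> MATCH


2


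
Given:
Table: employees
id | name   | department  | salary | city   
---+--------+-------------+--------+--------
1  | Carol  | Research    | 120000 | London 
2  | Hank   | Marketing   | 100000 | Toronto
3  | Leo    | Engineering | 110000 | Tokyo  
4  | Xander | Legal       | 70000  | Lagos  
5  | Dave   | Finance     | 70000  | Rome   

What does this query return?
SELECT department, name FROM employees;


Projecting columns: department, name

5 rows:
Research, Carol
Marketing, Hank
Engineering, Leo
Legal, Xander
Finance, Dave


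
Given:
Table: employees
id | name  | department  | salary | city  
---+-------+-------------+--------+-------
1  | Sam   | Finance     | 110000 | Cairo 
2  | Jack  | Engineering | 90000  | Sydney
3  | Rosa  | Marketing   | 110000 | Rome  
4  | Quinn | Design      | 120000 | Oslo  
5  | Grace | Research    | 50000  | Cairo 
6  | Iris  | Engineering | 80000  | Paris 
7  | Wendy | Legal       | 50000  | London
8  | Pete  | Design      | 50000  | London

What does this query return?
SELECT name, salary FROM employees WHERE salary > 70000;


Filtering: salary > 70000
Matching: 5 rows

5 rows:
Sam, 110000
Jack, 90000
Rosa, 110000
Quinn, 120000
Iris, 80000


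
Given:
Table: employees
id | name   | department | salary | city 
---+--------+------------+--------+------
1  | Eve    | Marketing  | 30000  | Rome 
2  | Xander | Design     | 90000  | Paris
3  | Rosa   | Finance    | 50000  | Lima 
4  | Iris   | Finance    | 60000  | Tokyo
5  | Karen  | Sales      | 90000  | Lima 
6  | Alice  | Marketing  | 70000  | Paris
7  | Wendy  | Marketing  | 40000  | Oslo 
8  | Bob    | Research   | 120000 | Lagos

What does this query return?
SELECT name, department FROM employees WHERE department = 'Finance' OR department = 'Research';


Filtering: department = 'Finance' OR 'Research'
Matching: 3 rows

3 rows:
Rosa, Finance
Iris, Finance
Bob, Research


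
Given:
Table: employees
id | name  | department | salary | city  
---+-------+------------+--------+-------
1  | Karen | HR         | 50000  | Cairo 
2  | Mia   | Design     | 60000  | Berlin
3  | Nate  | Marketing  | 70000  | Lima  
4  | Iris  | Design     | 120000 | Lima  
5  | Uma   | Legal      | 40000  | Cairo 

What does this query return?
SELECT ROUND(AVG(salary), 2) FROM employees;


SUM(salary) = 340000
COUNT = 5
ROUND(AVG, 2) = ROUND(340000 / 5, 2) = 68000.0

68000.0


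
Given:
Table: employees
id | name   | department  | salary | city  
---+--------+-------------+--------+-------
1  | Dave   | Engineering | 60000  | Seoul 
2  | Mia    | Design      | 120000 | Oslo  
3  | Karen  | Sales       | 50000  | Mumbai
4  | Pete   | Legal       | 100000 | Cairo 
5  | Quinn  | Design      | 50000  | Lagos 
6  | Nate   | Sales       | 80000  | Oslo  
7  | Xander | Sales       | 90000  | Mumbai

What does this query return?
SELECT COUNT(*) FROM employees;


COUNT(*) counts all rows

7


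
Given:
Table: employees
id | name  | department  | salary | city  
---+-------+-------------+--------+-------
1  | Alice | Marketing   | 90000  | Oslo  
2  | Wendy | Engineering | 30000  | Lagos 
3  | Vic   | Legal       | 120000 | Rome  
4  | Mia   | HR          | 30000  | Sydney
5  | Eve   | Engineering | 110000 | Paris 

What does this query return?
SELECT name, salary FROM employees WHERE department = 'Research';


Filtering: department = 'Research'
Matching rows: 0

Empty result set (0 rows)
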